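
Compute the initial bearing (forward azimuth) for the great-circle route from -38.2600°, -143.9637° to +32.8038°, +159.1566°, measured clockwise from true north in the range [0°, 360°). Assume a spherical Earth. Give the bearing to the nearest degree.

Δλ = 159.1566 − -143.9637 = 303.1203°; wrapped into (−180°, 180°]: -56.8797°.
θ = atan2( sin Δλ · cos φ₂ , cos φ₁ · sin φ₂ − sin φ₁ · cos φ₂ · cos Δλ )
  = atan2(-0.70397, 0.70979) = -44.764° → normalised to [0°, 360°): 315.236°.

315°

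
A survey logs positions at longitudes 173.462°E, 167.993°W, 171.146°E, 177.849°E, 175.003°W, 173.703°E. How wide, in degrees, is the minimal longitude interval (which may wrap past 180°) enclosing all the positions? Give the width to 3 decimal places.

20.861°

Sort the longitudes: -175.003°, -167.993°, +171.146°, +173.462°, +173.703°, +177.849°.
Eastward gaps between consecutive values (wrapping around): 7.010°, 339.139°, 2.316°, 0.241°, 4.146°, 7.148°.
Largest gap = 339.139° ⇒ minimal covering band is its complement: 360° − 339.139° = 20.861°.
Band runs from +171.146° eastward to -167.993°, crossing the antimeridian.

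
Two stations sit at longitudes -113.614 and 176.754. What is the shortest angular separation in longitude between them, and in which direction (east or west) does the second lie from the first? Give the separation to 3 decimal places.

Raw difference: 176.754 − -113.614 = 290.368°.
Normalise into (−180°, 180°]: 290.368° − 360° = -69.632°.
Negative ⇒ the second point lies to the west; separation 69.632°.

69.632° west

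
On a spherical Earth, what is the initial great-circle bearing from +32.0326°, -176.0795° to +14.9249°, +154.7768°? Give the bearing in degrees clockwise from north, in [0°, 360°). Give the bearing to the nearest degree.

Δλ = 154.7768 − -176.0795 = 330.8563°; wrapped into (−180°, 180°]: -29.1437°.
θ = atan2( sin Δλ · cos φ₂ , cos φ₁ · sin φ₂ − sin φ₁ · cos φ₂ · cos Δλ )
  = atan2(-0.47057, -0.22929) = -115.978° → normalised to [0°, 360°): 244.022°.

244°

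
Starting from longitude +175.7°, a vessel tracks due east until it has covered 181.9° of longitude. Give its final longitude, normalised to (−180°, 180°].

-2.4°

Start at +175.7°; shift +181.9° → +357.6°.
+357.6° lies outside (−180°, 180°]; subtract 360° → -2.4°.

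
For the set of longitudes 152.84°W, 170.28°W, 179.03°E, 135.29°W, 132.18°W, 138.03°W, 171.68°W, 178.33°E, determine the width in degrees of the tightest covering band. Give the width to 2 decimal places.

Sort the longitudes: -171.68°, -170.28°, -152.84°, -138.03°, -135.29°, -132.18°, +178.33°, +179.03°.
Eastward gaps between consecutive values (wrapping around): 1.40°, 17.44°, 14.81°, 2.74°, 3.11°, 310.51°, 0.70°, 9.29°.
Largest gap = 310.51° ⇒ minimal covering band is its complement: 360° − 310.51° = 49.49°.
Band runs from +178.33° eastward to -132.18°, crossing the antimeridian.

49.49°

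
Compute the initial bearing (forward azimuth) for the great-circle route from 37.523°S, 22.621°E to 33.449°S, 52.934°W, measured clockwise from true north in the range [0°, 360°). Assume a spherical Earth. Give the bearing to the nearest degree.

Δλ = -52.934 − 22.621 = -75.555°.
θ = atan2( sin Δλ · cos φ₂ , cos φ₁ · sin φ₂ − sin φ₁ · cos φ₂ · cos Δλ )
  = atan2(-0.80800, -0.31039) = -111.014° → normalised to [0°, 360°): 248.986°.

249°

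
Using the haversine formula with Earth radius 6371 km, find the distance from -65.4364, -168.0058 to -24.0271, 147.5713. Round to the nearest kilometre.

5571 km

Δλ = 147.5713 − -168.0058 = 315.5771°; wrapped into (−180°, 180°]: -44.4229°.
Δφ = -24.0271 − -65.4364 = 41.4093°.
a = sin²(Δφ/2) + cos φ₁ · cos φ₂ · sin²(Δλ/2) = 0.179256.
c = 2·atan2(√a, √(1−a)) = 0.87436 rad → d = 6371·c ≈ 5570.55 km.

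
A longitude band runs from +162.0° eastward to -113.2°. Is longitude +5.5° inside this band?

Band width going east from +162.0° to -113.2°: ((-113.2 − 162.0) mod 360) = 84.8°.
Offset of +5.5° east of the west edge: ((5.5 − 162.0) mod 360) = 203.5°.
203.5° > 84.8° ⇒ outside.

No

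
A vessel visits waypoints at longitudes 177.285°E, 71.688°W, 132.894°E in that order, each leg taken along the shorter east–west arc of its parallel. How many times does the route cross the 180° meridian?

2

Leg 1: +177.285° → -71.688°, shortest Δλ = 111.027° (east) — crosses 180°.
Leg 2: -71.688° → +132.894°, shortest Δλ = -155.418° (west) — crosses 180°.
Total crossings: 2.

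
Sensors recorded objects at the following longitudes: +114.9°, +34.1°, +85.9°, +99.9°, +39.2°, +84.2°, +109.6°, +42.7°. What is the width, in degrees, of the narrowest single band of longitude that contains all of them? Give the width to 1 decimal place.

80.8°

Sort the longitudes: +34.1°, +39.2°, +42.7°, +84.2°, +85.9°, +99.9°, +109.6°, +114.9°.
Eastward gaps between consecutive values (wrapping around): 5.1°, 3.5°, 41.5°, 1.7°, 14.0°, 9.7°, 5.3°, 279.2°.
Largest gap = 279.2° ⇒ minimal covering band is its complement: 360° − 279.2° = 80.8°.
Band runs from +34.1° eastward to +114.9°.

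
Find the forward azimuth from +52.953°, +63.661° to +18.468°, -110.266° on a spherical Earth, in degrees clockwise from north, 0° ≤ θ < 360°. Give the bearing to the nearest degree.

Δλ = -110.266 − 63.661 = -173.927°.
θ = atan2( sin Δλ · cos φ₂ , cos φ₁ · sin φ₂ − sin φ₁ · cos φ₂ · cos Δλ )
  = atan2(-0.10035, 0.94364) = -6.070° → normalised to [0°, 360°): 353.930°.

354°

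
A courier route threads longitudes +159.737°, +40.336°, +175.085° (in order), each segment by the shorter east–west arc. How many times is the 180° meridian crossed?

Leg 1: +159.737° → +40.336°, shortest Δλ = -119.401° (west) — does not cross 180°.
Leg 2: +40.336° → +175.085°, shortest Δλ = 134.749° (east) — does not cross 180°.
Total crossings: 0.

0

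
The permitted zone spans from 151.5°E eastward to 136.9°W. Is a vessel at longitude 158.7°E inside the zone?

Yes

Band width going east from +151.5° to -136.9°: ((-136.9 − 151.5) mod 360) = 71.6°.
Offset of +158.7° east of the west edge: ((158.7 − 151.5) mod 360) = 7.2°.
7.2° ≤ 71.6° ⇒ inside.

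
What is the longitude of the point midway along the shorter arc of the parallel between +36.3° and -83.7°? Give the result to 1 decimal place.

Signed shortest Δλ from +36.3° to -83.7° is -120.0°.
Midpoint longitude = +36.3° + (-120.0°)/2 = +36.3° − 60.0° = -23.7°.

-23.7°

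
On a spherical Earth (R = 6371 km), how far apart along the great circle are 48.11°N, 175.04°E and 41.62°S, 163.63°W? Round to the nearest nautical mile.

Δλ = -163.63 − 175.04 = -338.67°; wrapped into (−180°, 180°]: 21.33°.
Δφ = -41.62 − 48.11 = -89.73°.
a = sin²(Δφ/2) + cos φ₁ · cos φ₂ · sin²(Δλ/2) = 0.514740.
c = 2·atan2(√a, √(1−a)) = 1.60028 rad → d = 6371·c ≈ 10195.38 km ≈ 5505.07 nmi.

5505 nmi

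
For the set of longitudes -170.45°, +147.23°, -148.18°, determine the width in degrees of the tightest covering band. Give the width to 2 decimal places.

64.59°

Sort the longitudes: -170.45°, -148.18°, +147.23°.
Eastward gaps between consecutive values (wrapping around): 22.27°, 295.41°, 42.32°.
Largest gap = 295.41° ⇒ minimal covering band is its complement: 360° − 295.41° = 64.59°.
Band runs from +147.23° eastward to -148.18°, crossing the antimeridian.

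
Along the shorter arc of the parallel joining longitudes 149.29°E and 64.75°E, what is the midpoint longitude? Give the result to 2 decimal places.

Signed shortest Δλ from +149.29° to +64.75° is -84.54°.
Midpoint longitude = +149.29° + (-84.54°)/2 = +149.29° − 42.27° = +107.02°.

107.02°E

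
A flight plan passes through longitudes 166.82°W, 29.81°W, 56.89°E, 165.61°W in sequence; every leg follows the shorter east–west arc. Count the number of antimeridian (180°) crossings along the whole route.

1

Leg 1: -166.82° → -29.81°, shortest Δλ = 137.01° (east) — does not cross 180°.
Leg 2: -29.81° → +56.89°, shortest Δλ = 86.7° (east) — does not cross 180°.
Leg 3: +56.89° → -165.61°, shortest Δλ = 137.5° (east) — crosses 180°.
Total crossings: 1.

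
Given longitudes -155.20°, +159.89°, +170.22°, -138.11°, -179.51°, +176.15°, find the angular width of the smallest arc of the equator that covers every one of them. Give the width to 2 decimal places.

Sort the longitudes: -179.51°, -155.20°, -138.11°, +159.89°, +170.22°, +176.15°.
Eastward gaps between consecutive values (wrapping around): 24.31°, 17.09°, 298.00°, 10.33°, 5.93°, 4.34°.
Largest gap = 298.00° ⇒ minimal covering band is its complement: 360° − 298.00° = 62.00°.
Band runs from +159.89° eastward to -138.11°, crossing the antimeridian.

62.00°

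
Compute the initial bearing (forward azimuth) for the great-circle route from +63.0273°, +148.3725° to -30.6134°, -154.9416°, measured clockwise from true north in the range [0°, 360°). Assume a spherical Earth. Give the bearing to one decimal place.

132.2°

Δλ = -154.9416 − 148.3725 = -303.3141°; wrapped into (−180°, 180°]: 56.6859°.
θ = atan2( sin Δλ · cos φ₂ , cos φ₁ · sin φ₂ − sin φ₁ · cos φ₂ · cos Δλ )
  = atan2(0.71920, -0.65224) = 132.205° → normalised to [0°, 360°): 132.205°.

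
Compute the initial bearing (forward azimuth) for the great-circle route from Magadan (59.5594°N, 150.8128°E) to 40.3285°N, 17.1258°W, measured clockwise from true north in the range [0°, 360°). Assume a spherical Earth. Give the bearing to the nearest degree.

Δλ = -17.1258 − 150.8128 = -167.9386°.
θ = atan2( sin Δλ · cos φ₂ , cos φ₁ · sin φ₂ − sin φ₁ · cos φ₂ · cos Δλ )
  = atan2(-0.15930, 0.97064) = -9.320° → normalised to [0°, 360°): 350.680°.

351°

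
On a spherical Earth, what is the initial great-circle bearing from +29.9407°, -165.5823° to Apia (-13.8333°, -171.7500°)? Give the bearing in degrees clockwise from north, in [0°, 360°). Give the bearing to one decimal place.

188.6°

Δλ = -171.7500 − -165.5823 = -6.1677°.
θ = atan2( sin Δλ · cos φ₂ , cos φ₁ · sin φ₂ − sin φ₁ · cos φ₂ · cos Δλ )
  = atan2(-0.10432, -0.68901) = -171.390° → normalised to [0°, 360°): 188.610°.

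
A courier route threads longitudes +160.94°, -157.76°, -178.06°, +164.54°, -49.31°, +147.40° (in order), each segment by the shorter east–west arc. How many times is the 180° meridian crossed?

Leg 1: +160.94° → -157.76°, shortest Δλ = 41.3° (east) — crosses 180°.
Leg 2: -157.76° → -178.06°, shortest Δλ = -20.3° (west) — does not cross 180°.
Leg 3: -178.06° → +164.54°, shortest Δλ = -17.4° (west) — crosses 180°.
Leg 4: +164.54° → -49.31°, shortest Δλ = 146.15° (east) — crosses 180°.
Leg 5: -49.31° → +147.40°, shortest Δλ = -163.29° (west) — crosses 180°.
Total crossings: 4.

4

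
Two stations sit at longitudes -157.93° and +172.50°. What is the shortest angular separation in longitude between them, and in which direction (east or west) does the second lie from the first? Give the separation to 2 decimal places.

Raw difference: 172.50 − -157.93 = 330.43°.
Normalise into (−180°, 180°]: 330.43° − 360° = -29.57°.
Negative ⇒ the second point lies to the west; separation 29.57°.

29.57° west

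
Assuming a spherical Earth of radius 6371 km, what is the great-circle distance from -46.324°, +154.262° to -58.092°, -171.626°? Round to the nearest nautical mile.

Δλ = -171.626 − 154.262 = -325.888°; wrapped into (−180°, 180°]: 34.112°.
Δφ = -58.092 − -46.324 = -11.768°.
a = sin²(Δφ/2) + cos φ₁ · cos φ₂ · sin²(Δλ/2) = 0.041911.
c = 2·atan2(√a, √(1−a)) = 0.41236 rad → d = 6371·c ≈ 2627.13 km ≈ 1418.53 nmi.

1419 nmi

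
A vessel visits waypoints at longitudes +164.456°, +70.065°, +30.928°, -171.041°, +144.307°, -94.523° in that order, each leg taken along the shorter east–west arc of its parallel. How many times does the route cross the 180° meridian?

Leg 1: +164.456° → +70.065°, shortest Δλ = -94.391° (west) — does not cross 180°.
Leg 2: +70.065° → +30.928°, shortest Δλ = -39.137° (west) — does not cross 180°.
Leg 3: +30.928° → -171.041°, shortest Δλ = 158.031° (east) — crosses 180°.
Leg 4: -171.041° → +144.307°, shortest Δλ = -44.652° (west) — crosses 180°.
Leg 5: +144.307° → -94.523°, shortest Δλ = 121.17° (east) — crosses 180°.
Total crossings: 3.

3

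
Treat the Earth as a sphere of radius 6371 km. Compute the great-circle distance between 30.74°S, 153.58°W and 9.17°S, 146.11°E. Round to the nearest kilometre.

6659 km

Δλ = 146.11 − -153.58 = 299.69°; wrapped into (−180°, 180°]: -60.31°.
Δφ = -9.17 − -30.74 = 21.57°.
a = sin²(Δφ/2) + cos φ₁ · cos φ₂ · sin²(Δλ/2) = 0.249134.
c = 2·atan2(√a, √(1−a)) = 1.04520 rad → d = 6371·c ≈ 6658.95 km.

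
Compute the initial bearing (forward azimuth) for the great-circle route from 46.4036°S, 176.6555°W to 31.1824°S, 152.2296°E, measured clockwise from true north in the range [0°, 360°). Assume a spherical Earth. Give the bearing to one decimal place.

Δλ = 152.2296 − -176.6555 = 328.8851°; wrapped into (−180°, 180°]: -31.1149°.
θ = atan2( sin Δλ · cos φ₂ , cos φ₁ · sin φ₂ − sin φ₁ · cos φ₂ · cos Δλ )
  = atan2(-0.44210, 0.17341) = -68.583° → normalised to [0°, 360°): 291.417°.

291.4°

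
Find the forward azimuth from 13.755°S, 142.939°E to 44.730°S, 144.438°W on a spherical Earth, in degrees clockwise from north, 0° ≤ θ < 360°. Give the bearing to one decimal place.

133.0°

Δλ = -144.438 − 142.939 = -287.377°; wrapped into (−180°, 180°]: 72.623°.
θ = atan2( sin Δλ · cos φ₂ , cos φ₁ · sin φ₂ − sin φ₁ · cos φ₂ · cos Δλ )
  = atan2(0.67801, -0.63313) = 133.040° → normalised to [0°, 360°): 133.040°.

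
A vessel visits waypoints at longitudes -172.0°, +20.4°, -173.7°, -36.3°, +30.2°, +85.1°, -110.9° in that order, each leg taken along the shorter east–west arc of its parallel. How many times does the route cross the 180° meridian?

3

Leg 1: -172.0° → +20.4°, shortest Δλ = -167.6° (west) — crosses 180°.
Leg 2: +20.4° → -173.7°, shortest Δλ = 165.9° (east) — crosses 180°.
Leg 3: -173.7° → -36.3°, shortest Δλ = 137.4° (east) — does not cross 180°.
Leg 4: -36.3° → +30.2°, shortest Δλ = 66.5° (east) — does not cross 180°.
Leg 5: +30.2° → +85.1°, shortest Δλ = 54.9° (east) — does not cross 180°.
Leg 6: +85.1° → -110.9°, shortest Δλ = 164.0° (east) — crosses 180°.
Total crossings: 3.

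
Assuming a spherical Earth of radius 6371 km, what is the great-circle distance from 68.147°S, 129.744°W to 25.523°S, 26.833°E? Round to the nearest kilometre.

9423 km

Δλ = 26.833 − -129.744 = 156.577°.
Δφ = -25.523 − -68.147 = 42.624°.
a = sin²(Δφ/2) + cos φ₁ · cos φ₂ · sin²(Δλ/2) = 0.454155.
c = 2·atan2(√a, √(1−a)) = 1.47898 rad → d = 6371·c ≈ 9422.57 km.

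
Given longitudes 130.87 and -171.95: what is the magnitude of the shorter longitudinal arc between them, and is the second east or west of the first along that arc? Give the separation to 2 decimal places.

Raw difference: -171.95 − 130.87 = -302.82°.
Normalise into (−180°, 180°]: -302.82° + 360° = 57.18°.
Positive ⇒ the second point lies to the east; separation 57.18°.

57.18° east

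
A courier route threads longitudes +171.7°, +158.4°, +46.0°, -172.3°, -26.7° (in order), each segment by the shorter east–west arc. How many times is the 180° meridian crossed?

1

Leg 1: +171.7° → +158.4°, shortest Δλ = -13.3° (west) — does not cross 180°.
Leg 2: +158.4° → +46.0°, shortest Δλ = -112.4° (west) — does not cross 180°.
Leg 3: +46.0° → -172.3°, shortest Δλ = 141.7° (east) — crosses 180°.
Leg 4: -172.3° → -26.7°, shortest Δλ = 145.6° (east) — does not cross 180°.
Total crossings: 1.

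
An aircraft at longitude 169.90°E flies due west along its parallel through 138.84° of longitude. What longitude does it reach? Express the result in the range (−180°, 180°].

Start at +169.90°; shift −138.84° → +31.06°.
+31.06° already lies in (−180°, 180°].

31.06°E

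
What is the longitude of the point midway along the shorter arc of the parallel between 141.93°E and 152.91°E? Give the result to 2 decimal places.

147.42°E

Signed shortest Δλ from +141.93° to +152.91° is +10.98°.
Midpoint longitude = +141.93° + (+10.98°)/2 = +141.93° + 5.49° = +147.42°.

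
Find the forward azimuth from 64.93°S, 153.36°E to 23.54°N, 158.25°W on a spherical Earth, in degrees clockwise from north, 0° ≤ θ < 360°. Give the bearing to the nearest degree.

Δλ = -158.25 − 153.36 = -311.61°; wrapped into (−180°, 180°]: 48.39°.
θ = atan2( sin Δλ · cos φ₂ , cos φ₁ · sin φ₂ − sin φ₁ · cos φ₂ · cos Δλ )
  = atan2(0.68546, 0.72067) = 43.566° → normalised to [0°, 360°): 43.566°.

44°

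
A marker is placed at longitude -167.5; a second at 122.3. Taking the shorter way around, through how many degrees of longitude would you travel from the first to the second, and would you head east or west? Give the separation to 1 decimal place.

70.2° west

Raw difference: 122.3 − -167.5 = 289.8°.
Normalise into (−180°, 180°]: 289.8° − 360° = -70.2°.
Negative ⇒ the second point lies to the west; separation 70.2°.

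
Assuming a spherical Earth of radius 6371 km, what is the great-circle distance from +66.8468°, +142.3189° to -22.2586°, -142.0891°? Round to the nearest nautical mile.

6300 nmi

Δλ = -142.0891 − 142.3189 = -284.4080°; wrapped into (−180°, 180°]: 75.5920°.
Δφ = -22.2586 − 66.8468 = -89.1054°.
a = sin²(Δφ/2) + cos φ₁ · cos φ₂ · sin²(Δλ/2) = 0.628867.
c = 2·atan2(√a, √(1−a)) = 1.83147 rad → d = 6371·c ≈ 11668.31 km ≈ 6300.38 nmi.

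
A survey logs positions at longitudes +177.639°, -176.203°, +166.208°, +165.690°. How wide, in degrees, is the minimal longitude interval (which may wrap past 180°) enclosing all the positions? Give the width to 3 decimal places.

18.107°

Sort the longitudes: -176.203°, +165.690°, +166.208°, +177.639°.
Eastward gaps between consecutive values (wrapping around): 341.893°, 0.518°, 11.431°, 6.158°.
Largest gap = 341.893° ⇒ minimal covering band is its complement: 360° − 341.893° = 18.107°.
Band runs from +165.690° eastward to -176.203°, crossing the antimeridian.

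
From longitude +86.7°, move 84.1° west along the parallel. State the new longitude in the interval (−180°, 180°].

+2.6°

Start at +86.7°; shift −84.1° → +2.6°.
+2.6° already lies in (−180°, 180°].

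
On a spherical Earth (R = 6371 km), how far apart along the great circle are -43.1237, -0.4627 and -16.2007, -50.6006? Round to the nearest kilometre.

Δλ = -50.6006 − -0.4627 = -50.1379°.
Δφ = -16.2007 − -43.1237 = 26.9230°.
a = sin²(Δφ/2) + cos φ₁ · cos φ₂ · sin²(Δλ/2) = 0.180023.
c = 2·atan2(√a, √(1−a)) = 0.87636 rad → d = 6371·c ≈ 5583.28 km.

5583 km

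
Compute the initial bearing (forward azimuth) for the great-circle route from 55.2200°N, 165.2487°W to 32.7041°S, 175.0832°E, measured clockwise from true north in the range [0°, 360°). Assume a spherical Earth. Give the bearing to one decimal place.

196.5°

Δλ = 175.0832 − -165.2487 = 340.3319°; wrapped into (−180°, 180°]: -19.6681°.
θ = atan2( sin Δλ · cos φ₂ , cos φ₁ · sin φ₂ − sin φ₁ · cos φ₂ · cos Δλ )
  = atan2(-0.28322, -0.95902) = -163.547° → normalised to [0°, 360°): 196.453°.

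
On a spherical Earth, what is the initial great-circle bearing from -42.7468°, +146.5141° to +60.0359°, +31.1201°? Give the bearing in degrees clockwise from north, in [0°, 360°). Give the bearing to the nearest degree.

317°

Δλ = 31.1201 − 146.5141 = -115.3940°.
θ = atan2( sin Δλ · cos φ₂ , cos φ₁ · sin φ₂ − sin φ₁ · cos φ₂ · cos Δλ )
  = atan2(-0.45120, 0.49082) = -42.591° → normalised to [0°, 360°): 317.409°.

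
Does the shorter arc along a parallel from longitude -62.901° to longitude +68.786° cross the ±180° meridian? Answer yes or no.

No

Signed shortest Δλ = ((68.786 − -62.901 + 180) mod 360) − 180 = 131.687°.
Going east by 131.687° from -62.901° reaches +68.786° without touching 180°.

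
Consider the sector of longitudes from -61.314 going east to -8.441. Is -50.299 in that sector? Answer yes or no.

Band width going east from -61.314° to -8.441°: ((-8.441 − -61.314) mod 360) = 52.873°.
Offset of -50.299° east of the west edge: ((-50.299 − -61.314) mod 360) = 11.015°.
11.015° ≤ 52.873° ⇒ inside.

Yes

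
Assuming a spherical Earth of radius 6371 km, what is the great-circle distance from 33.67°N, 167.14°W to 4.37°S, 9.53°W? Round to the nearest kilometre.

Δλ = -9.53 − -167.14 = 157.61°.
Δφ = -4.37 − 33.67 = -38.04°.
a = sin²(Δφ/2) + cos φ₁ · cos φ₂ · sin²(Δλ/2) = 0.904755.
c = 2·atan2(√a, √(1−a)) = 2.51411 rad → d = 6371·c ≈ 16017.43 km.

16017 km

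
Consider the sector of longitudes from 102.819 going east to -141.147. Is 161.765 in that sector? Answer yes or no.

Band width going east from +102.819° to -141.147°: ((-141.147 − 102.819) mod 360) = 116.034°.
Offset of +161.765° east of the west edge: ((161.765 − 102.819) mod 360) = 58.946°.
58.946° ≤ 116.034° ⇒ inside.

Yes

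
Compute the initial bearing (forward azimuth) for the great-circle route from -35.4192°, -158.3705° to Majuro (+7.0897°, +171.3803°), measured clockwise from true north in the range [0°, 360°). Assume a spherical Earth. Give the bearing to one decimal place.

320.1°

Δλ = 171.3803 − -158.3705 = 329.7508°; wrapped into (−180°, 180°]: -30.2492°.
θ = atan2( sin Δλ · cos φ₂ , cos φ₁ · sin φ₂ − sin φ₁ · cos φ₂ · cos Δλ )
  = atan2(-0.49991, 0.59740) = -39.923° → normalised to [0°, 360°): 320.077°.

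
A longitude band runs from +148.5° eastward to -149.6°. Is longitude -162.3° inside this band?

Yes

Band width going east from +148.5° to -149.6°: ((-149.6 − 148.5) mod 360) = 61.9°.
Offset of -162.3° east of the west edge: ((-162.3 − 148.5) mod 360) = 49.2°.
49.2° ≤ 61.9° ⇒ inside.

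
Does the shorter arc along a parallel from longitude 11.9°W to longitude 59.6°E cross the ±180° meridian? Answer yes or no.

Signed shortest Δλ = ((59.6 − -11.9 + 180) mod 360) − 180 = 71.5°.
Going east by 71.5° from -11.9° reaches +59.6° without touching 180°.

No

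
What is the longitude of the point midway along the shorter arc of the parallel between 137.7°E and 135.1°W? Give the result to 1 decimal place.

178.7°W

Signed shortest Δλ from +137.7° to -135.1° is +87.2°.
Midpoint longitude = +137.7° + (+87.2°)/2 = +137.7° + 43.6° = +181.3°.
Normalise into (−180°, 180°]: -178.7°.
(The naïve average (+137.7 + -135.1)/2 = 1.3° is on the wrong side of the globe.)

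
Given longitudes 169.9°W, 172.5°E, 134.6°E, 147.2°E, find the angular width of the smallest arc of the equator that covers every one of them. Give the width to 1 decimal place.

Sort the longitudes: -169.9°, +134.6°, +147.2°, +172.5°.
Eastward gaps between consecutive values (wrapping around): 304.5°, 12.6°, 25.3°, 17.6°.
Largest gap = 304.5° ⇒ minimal covering band is its complement: 360° − 304.5° = 55.5°.
Band runs from +134.6° eastward to -169.9°, crossing the antimeridian.

55.5°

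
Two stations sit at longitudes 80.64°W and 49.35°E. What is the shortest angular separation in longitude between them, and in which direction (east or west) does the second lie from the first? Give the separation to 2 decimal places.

Raw difference: 49.35 − -80.64 = 129.99°.
Normalise into (−180°, 180°]: 129.99° stays 129.99°.
Positive ⇒ the second point lies to the east; separation 129.99°.

129.99° east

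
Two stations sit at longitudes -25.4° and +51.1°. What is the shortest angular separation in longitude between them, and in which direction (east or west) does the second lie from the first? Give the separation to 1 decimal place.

Raw difference: 51.1 − -25.4 = 76.5°.
Normalise into (−180°, 180°]: 76.5° stays 76.5°.
Positive ⇒ the second point lies to the east; separation 76.5°.

76.5° east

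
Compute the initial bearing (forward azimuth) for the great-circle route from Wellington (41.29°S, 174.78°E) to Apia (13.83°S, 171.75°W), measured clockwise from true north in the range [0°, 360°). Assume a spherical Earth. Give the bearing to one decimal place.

Δλ = -171.75 − 174.78 = -346.53°; wrapped into (−180°, 180°]: 13.47°.
θ = atan2( sin Δλ · cos φ₂ , cos φ₁ · sin φ₂ − sin φ₁ · cos φ₂ · cos Δλ )
  = atan2(0.22618, 0.44350) = 27.021° → normalised to [0°, 360°): 27.021°.

27.0°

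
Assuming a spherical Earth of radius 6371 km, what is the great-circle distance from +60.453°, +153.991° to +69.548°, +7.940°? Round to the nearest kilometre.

5311 km

Δλ = 7.940 − 153.991 = -146.051°.
Δφ = 69.548 − 60.453 = 9.095°.
a = sin²(Δφ/2) + cos φ₁ · cos φ₂ · sin²(Δλ/2) = 0.163913.
c = 2·atan2(√a, √(1−a)) = 0.83365 rad → d = 6371·c ≈ 5311.21 km.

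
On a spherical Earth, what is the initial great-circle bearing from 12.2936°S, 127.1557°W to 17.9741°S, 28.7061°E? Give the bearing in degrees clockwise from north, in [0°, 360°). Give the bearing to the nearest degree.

Δλ = 28.7061 − -127.1557 = 155.8618°.
θ = atan2( sin Δλ · cos φ₂ , cos φ₁ · sin φ₂ − sin φ₁ · cos φ₂ · cos Δλ )
  = atan2(0.38898, -0.48633) = 141.346° → normalised to [0°, 360°): 141.346°.

141°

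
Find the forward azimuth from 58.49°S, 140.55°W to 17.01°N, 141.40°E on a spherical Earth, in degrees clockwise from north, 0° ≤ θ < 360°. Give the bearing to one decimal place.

Δλ = 141.40 − -140.55 = 281.95°; wrapped into (−180°, 180°]: -78.05°.
θ = atan2( sin Δλ · cos φ₂ , cos φ₁ · sin φ₂ − sin φ₁ · cos φ₂ · cos Δλ )
  = atan2(-0.93553, 0.32170) = -71.024° → normalised to [0°, 360°): 288.976°.

289.0°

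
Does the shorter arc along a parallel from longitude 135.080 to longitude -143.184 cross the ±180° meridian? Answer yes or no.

Yes

Naïve |-143.184 − 135.080| = 278.264° > 180°, so the shorter arc goes the other way round — across 180°.
Signed shortest Δλ = ((-143.184 − 135.080 + 180) mod 360) − 180 = 81.736°.
Going east by 81.736° from +135.080° passes through 180° before reaching -143.184°.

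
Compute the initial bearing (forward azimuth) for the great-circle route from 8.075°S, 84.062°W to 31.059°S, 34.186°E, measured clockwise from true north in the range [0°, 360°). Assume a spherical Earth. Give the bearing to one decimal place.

Δλ = 34.186 − -84.062 = 118.248°.
θ = atan2( sin Δλ · cos φ₂ , cos φ₁ · sin φ₂ − sin φ₁ · cos φ₂ · cos Δλ )
  = atan2(0.75462, -0.56776) = 126.957° → normalised to [0°, 360°): 126.957°.

127.0°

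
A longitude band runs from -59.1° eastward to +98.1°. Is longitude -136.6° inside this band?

No

Band width going east from -59.1° to +98.1°: ((98.1 − -59.1) mod 360) = 157.2°.
Offset of -136.6° east of the west edge: ((-136.6 − -59.1) mod 360) = 282.5°.
282.5° > 157.2° ⇒ outside.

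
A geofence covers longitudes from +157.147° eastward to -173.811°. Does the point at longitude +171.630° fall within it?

Band width going east from +157.147° to -173.811°: ((-173.811 − 157.147) mod 360) = 29.042°.
Offset of +171.630° east of the west edge: ((171.630 − 157.147) mod 360) = 14.483°.
14.483° ≤ 29.042° ⇒ inside.

Yes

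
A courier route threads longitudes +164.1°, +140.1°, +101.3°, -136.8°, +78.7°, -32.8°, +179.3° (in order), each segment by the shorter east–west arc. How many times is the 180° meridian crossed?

Leg 1: +164.1° → +140.1°, shortest Δλ = -24.0° (west) — does not cross 180°.
Leg 2: +140.1° → +101.3°, shortest Δλ = -38.8° (west) — does not cross 180°.
Leg 3: +101.3° → -136.8°, shortest Δλ = 121.9° (east) — crosses 180°.
Leg 4: -136.8° → +78.7°, shortest Δλ = -144.5° (west) — crosses 180°.
Leg 5: +78.7° → -32.8°, shortest Δλ = -111.5° (west) — does not cross 180°.
Leg 6: -32.8° → +179.3°, shortest Δλ = -147.9° (west) — crosses 180°.
Total crossings: 3.

3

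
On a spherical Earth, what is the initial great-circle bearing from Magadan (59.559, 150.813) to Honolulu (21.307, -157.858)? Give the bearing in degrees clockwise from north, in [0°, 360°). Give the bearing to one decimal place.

113.6°

Δλ = -157.858 − 150.813 = -308.671°; wrapped into (−180°, 180°]: 51.329°.
θ = atan2( sin Δλ · cos φ₂ , cos φ₁ · sin φ₂ − sin φ₁ · cos φ₂ · cos Δλ )
  = atan2(0.72738, -0.31779) = 113.600° → normalised to [0°, 360°): 113.600°.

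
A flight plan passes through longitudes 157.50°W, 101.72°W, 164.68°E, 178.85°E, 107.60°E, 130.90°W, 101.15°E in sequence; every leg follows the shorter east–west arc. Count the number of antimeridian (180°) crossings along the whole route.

Leg 1: -157.50° → -101.72°, shortest Δλ = 55.78° (east) — does not cross 180°.
Leg 2: -101.72° → +164.68°, shortest Δλ = -93.6° (west) — crosses 180°.
Leg 3: +164.68° → +178.85°, shortest Δλ = 14.17° (east) — does not cross 180°.
Leg 4: +178.85° → +107.60°, shortest Δλ = -71.25° (west) — does not cross 180°.
Leg 5: +107.60° → -130.90°, shortest Δλ = 121.5° (east) — crosses 180°.
Leg 6: -130.90° → +101.15°, shortest Δλ = -127.95° (west) — crosses 180°.
Total crossings: 3.

3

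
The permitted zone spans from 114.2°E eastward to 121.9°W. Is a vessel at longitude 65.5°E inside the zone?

No

Band width going east from +114.2° to -121.9°: ((-121.9 − 114.2) mod 360) = 123.9°.
Offset of +65.5° east of the west edge: ((65.5 − 114.2) mod 360) = 311.3°.
311.3° > 123.9° ⇒ outside.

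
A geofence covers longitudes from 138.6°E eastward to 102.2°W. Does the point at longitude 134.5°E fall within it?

No

Band width going east from +138.6° to -102.2°: ((-102.2 − 138.6) mod 360) = 119.2°.
Offset of +134.5° east of the west edge: ((134.5 − 138.6) mod 360) = 355.9°.
355.9° > 119.2° ⇒ outside.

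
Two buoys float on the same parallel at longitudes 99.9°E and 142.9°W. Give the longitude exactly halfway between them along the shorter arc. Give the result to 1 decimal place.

158.5°E

Signed shortest Δλ from +99.9° to -142.9° is +117.2°.
Midpoint longitude = +99.9° + (+117.2°)/2 = +99.9° + 58.6° = +158.5°.
(The naïve average (+99.9 + -142.9)/2 = -21.5° is on the wrong side of the globe.)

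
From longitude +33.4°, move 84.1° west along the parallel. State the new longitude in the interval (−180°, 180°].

Start at +33.4°; shift −84.1° → -50.7°.
-50.7° already lies in (−180°, 180°].

-50.7°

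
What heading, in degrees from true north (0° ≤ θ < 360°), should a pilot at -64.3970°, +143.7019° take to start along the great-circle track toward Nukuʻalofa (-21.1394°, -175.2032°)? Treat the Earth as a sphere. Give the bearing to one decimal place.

Δλ = -175.2032 − 143.7019 = -318.9051°; wrapped into (−180°, 180°]: 41.0949°.
θ = atan2( sin Δλ · cos φ₂ , cos φ₁ · sin φ₂ − sin φ₁ · cos φ₂ · cos Δλ )
  = atan2(0.61308, 0.47805) = 52.055° → normalised to [0°, 360°): 52.055°.

52.1°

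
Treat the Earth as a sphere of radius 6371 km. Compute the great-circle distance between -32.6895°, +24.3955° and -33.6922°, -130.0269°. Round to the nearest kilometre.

Δλ = -130.0269 − 24.3955 = -154.4224°.
Δφ = -33.6922 − -32.6895 = -1.0027°.
a = sin²(Δφ/2) + cos φ₁ · cos φ₂ · sin²(Δλ/2) = 0.666009.
c = 2·atan2(√a, √(1−a)) = 1.90924 rad → d = 6371·c ≈ 12163.76 km.

12164 km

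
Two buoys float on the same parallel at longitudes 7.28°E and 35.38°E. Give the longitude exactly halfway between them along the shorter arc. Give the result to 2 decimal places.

Signed shortest Δλ from +7.28° to +35.38° is +28.10°.
Midpoint longitude = +7.28° + (+28.10°)/2 = +7.28° + 14.05° = +21.33°.

21.33°E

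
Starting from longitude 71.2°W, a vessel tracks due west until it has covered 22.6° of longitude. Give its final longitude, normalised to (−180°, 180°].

Start at -71.2°; shift −22.6° → -93.8°.
-93.8° already lies in (−180°, 180°].

93.8°W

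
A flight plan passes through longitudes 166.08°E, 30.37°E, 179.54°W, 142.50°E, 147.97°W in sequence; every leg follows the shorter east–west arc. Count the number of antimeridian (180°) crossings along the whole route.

Leg 1: +166.08° → +30.37°, shortest Δλ = -135.71° (west) — does not cross 180°.
Leg 2: +30.37° → -179.54°, shortest Δλ = 150.09° (east) — crosses 180°.
Leg 3: -179.54° → +142.50°, shortest Δλ = -37.96° (west) — crosses 180°.
Leg 4: +142.50° → -147.97°, shortest Δλ = 69.53° (east) — crosses 180°.
Total crossings: 3.

3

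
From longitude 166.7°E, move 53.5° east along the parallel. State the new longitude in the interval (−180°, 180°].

139.8°W

Start at +166.7°; shift +53.5° → +220.2°.
+220.2° lies outside (−180°, 180°]; subtract 360° → -139.8°.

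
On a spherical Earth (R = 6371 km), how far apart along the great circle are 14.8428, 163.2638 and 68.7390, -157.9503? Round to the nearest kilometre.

Δλ = -157.9503 − 163.2638 = -321.2141°; wrapped into (−180°, 180°]: 38.7859°.
Δφ = 68.7390 − 14.8428 = 53.8962°.
a = sin²(Δφ/2) + cos φ₁ · cos φ₂ · sin²(Δλ/2) = 0.244021.
c = 2·atan2(√a, √(1−a)) = 1.03333 rad → d = 6371·c ≈ 6583.37 km.

6583 km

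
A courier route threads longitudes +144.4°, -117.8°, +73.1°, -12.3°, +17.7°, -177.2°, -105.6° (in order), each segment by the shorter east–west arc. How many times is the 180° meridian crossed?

3

Leg 1: +144.4° → -117.8°, shortest Δλ = 97.8° (east) — crosses 180°.
Leg 2: -117.8° → +73.1°, shortest Δλ = -169.1° (west) — crosses 180°.
Leg 3: +73.1° → -12.3°, shortest Δλ = -85.4° (west) — does not cross 180°.
Leg 4: -12.3° → +17.7°, shortest Δλ = 30.0° (east) — does not cross 180°.
Leg 5: +17.7° → -177.2°, shortest Δλ = 165.1° (east) — crosses 180°.
Leg 6: -177.2° → -105.6°, shortest Δλ = 71.6° (east) — does not cross 180°.
Total crossings: 3.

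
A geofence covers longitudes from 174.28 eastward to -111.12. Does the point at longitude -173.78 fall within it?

Yes

Band width going east from +174.28° to -111.12°: ((-111.12 − 174.28) mod 360) = 74.60°.
Offset of -173.78° east of the west edge: ((-173.78 − 174.28) mod 360) = 11.94°.
11.94° ≤ 74.60° ⇒ inside.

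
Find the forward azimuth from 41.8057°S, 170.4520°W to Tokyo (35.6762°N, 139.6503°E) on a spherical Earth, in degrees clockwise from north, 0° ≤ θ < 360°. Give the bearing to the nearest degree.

Δλ = 139.6503 − -170.4520 = 310.1023°; wrapped into (−180°, 180°]: -49.8977°.
θ = atan2( sin Δλ · cos φ₂ , cos φ₁ · sin φ₂ − sin φ₁ · cos φ₂ · cos Δλ )
  = atan2(-0.62134, 0.78354) = -38.414° → normalised to [0°, 360°): 321.586°.

322°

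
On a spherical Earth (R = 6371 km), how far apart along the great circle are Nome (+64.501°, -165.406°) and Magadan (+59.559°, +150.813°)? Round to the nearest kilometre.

Δλ = 150.813 − -165.406 = 316.219°; wrapped into (−180°, 180°]: -43.781°.
Δφ = 59.559 − 64.501 = -4.942°.
a = sin²(Δφ/2) + cos φ₁ · cos φ₂ · sin²(Δλ/2) = 0.032177.
c = 2·atan2(√a, √(1−a)) = 0.36071 rad → d = 6371·c ≈ 2298.10 km.

2298 km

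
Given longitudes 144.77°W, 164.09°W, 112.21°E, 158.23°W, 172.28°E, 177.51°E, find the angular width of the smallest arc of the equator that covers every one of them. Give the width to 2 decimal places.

Sort the longitudes: -164.09°, -158.23°, -144.77°, +112.21°, +172.28°, +177.51°.
Eastward gaps between consecutive values (wrapping around): 5.86°, 13.46°, 256.98°, 60.07°, 5.23°, 18.40°.
Largest gap = 256.98° ⇒ minimal covering band is its complement: 360° − 256.98° = 103.02°.
Band runs from +112.21° eastward to -144.77°, crossing the antimeridian.

103.02°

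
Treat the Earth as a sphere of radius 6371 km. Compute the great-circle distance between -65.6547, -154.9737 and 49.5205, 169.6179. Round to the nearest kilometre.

Δλ = 169.6179 − -154.9737 = 324.5916°; wrapped into (−180°, 180°]: -35.4084°.
Δφ = 49.5205 − -65.6547 = 115.1752°.
a = sin²(Δφ/2) + cos φ₁ · cos φ₂ · sin²(Δλ/2) = 0.737442.
c = 2·atan2(√a, √(1−a)) = 2.06563 rad → d = 6371·c ≈ 13160.12 km.

13160 km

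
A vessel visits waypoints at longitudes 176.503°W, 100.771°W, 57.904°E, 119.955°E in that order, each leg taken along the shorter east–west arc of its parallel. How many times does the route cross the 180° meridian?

0

Leg 1: -176.503° → -100.771°, shortest Δλ = 75.732° (east) — does not cross 180°.
Leg 2: -100.771° → +57.904°, shortest Δλ = 158.675° (east) — does not cross 180°.
Leg 3: +57.904° → +119.955°, shortest Δλ = 62.051° (east) — does not cross 180°.
Total crossings: 0.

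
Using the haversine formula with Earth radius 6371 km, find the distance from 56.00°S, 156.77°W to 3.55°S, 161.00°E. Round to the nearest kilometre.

6929 km

Δλ = 161.00 − -156.77 = 317.77°; wrapped into (−180°, 180°]: -42.23°.
Δφ = -3.55 − -56.00 = 52.45°.
a = sin²(Δφ/2) + cos φ₁ · cos φ₂ · sin²(Δλ/2) = 0.267702.
c = 2·atan2(√a, √(1−a)) = 1.08762 rad → d = 6371·c ≈ 6929.22 km.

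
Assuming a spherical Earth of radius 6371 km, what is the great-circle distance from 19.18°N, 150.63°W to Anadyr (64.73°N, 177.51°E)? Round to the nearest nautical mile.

Δλ = 177.51 − -150.63 = 328.14°; wrapped into (−180°, 180°]: -31.86°.
Δφ = 64.73 − 19.18 = 45.55°.
a = sin²(Δφ/2) + cos φ₁ · cos φ₂ · sin²(Δλ/2) = 0.180229.
c = 2·atan2(√a, √(1−a)) = 0.87689 rad → d = 6371·c ≈ 5586.69 km ≈ 3016.57 nmi.

3017 nmi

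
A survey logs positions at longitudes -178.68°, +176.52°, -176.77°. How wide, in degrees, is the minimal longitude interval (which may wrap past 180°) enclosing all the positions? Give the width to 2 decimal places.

6.71°

Sort the longitudes: -178.68°, -176.77°, +176.52°.
Eastward gaps between consecutive values (wrapping around): 1.91°, 353.29°, 4.80°.
Largest gap = 353.29° ⇒ minimal covering band is its complement: 360° − 353.29° = 6.71°.
Band runs from +176.52° eastward to -176.77°, crossing the antimeridian.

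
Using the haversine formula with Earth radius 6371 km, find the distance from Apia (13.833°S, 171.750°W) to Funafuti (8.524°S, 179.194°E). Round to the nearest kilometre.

Δλ = 179.194 − -171.750 = 350.944°; wrapped into (−180°, 180°]: -9.056°.
Δφ = -8.524 − -13.833 = 5.309°.
a = sin²(Δφ/2) + cos φ₁ · cos φ₂ · sin²(Δλ/2) = 0.008130.
c = 2·atan2(√a, √(1−a)) = 0.18058 rad → d = 6371·c ≈ 1150.45 km.

1150 km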